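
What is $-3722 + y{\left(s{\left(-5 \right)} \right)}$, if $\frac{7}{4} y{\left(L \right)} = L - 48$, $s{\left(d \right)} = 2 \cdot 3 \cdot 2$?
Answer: $- \frac{26198}{7} \approx -3742.6$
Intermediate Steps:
$s{\left(d \right)} = 12$ ($s{\left(d \right)} = 6 \cdot 2 = 12$)
$y{\left(L \right)} = - \frac{192}{7} + \frac{4 L}{7}$ ($y{\left(L \right)} = \frac{4 \left(L - 48\right)}{7} = \frac{4 \left(-48 + L\right)}{7} = - \frac{192}{7} + \frac{4 L}{7}$)
$-3722 + y{\left(s{\left(-5 \right)} \right)} = -3722 + \left(- \frac{192}{7} + \frac{4}{7} \cdot 12\right) = -3722 + \left(- \frac{192}{7} + \frac{48}{7}\right) = -3722 - \frac{144}{7} = - \frac{26198}{7}$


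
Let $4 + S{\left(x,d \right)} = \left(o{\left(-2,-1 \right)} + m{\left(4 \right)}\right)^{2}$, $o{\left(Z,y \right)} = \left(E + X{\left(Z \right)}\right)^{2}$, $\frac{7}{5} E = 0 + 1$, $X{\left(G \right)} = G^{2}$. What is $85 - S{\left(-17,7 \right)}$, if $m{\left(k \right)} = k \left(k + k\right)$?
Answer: $- \frac{6845960}{2401} \approx -2851.3$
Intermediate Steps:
$m{\left(k \right)} = 2 k^{2}$ ($m{\left(k \right)} = k 2 k = 2 k^{2}$)
$E = \frac{5}{7}$ ($E = \frac{5 \left(0 + 1\right)}{7} = \frac{5}{7} \cdot 1 = \frac{5}{7} \approx 0.71429$)
$o{\left(Z,y \right)} = \left(\frac{5}{7} + Z^{2}\right)^{2}$
$S{\left(x,d \right)} = \frac{7050045}{2401}$ ($S{\left(x,d \right)} = -4 + \left(\frac{\left(5 + 7 \left(-2\right)^{2}\right)^{2}}{49} + 2 \cdot 4^{2}\right)^{2} = -4 + \left(\frac{\left(5 + 7 \cdot 4\right)^{2}}{49} + 2 \cdot 16\right)^{2} = -4 + \left(\frac{\left(5 + 28\right)^{2}}{49} + 32\right)^{2} = -4 + \left(\frac{33^{2}}{49} + 32\right)^{2} = -4 + \left(\frac{1}{49} \cdot 1089 + 32\right)^{2} = -4 + \left(\frac{1089}{49} + 32\right)^{2} = -4 + \left(\frac{2657}{49}\right)^{2} = -4 + \frac{7059649}{2401} = \frac{7050045}{2401}$)
$85 - S{\left(-17,7 \right)} = 85 - \frac{7050045}{2401} = - \frac{6845960}{2401}$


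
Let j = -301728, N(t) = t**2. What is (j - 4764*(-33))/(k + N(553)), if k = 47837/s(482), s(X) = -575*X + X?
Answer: -13327650896/28202505525 ≈ -0.47257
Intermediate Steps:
s(X) = -574*X
k = -47837/276668 (k = 47837/((-574*482)) = 47837/(-276668) = 47837*(-1/276668) = -47837/276668 ≈ -0.17290)
(j - 4764*(-33))/(k + N(553)) = (-301728 - 4764*(-33))/(-47837/276668 + 553**2) = (-301728 + 157212)/(-47837/276668 + 305809) = -144516/84607516575/276668 = -144516*276668/84607516575 = -13327650896/28202505525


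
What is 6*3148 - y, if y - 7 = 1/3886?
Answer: 73371565/3886 ≈ 18881.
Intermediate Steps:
y = 27203/3886 (y = 7 + 1/3886 = 27203/3886 ≈ 7.0003)
6*3148 - y = 6*3148 - 1*27203/3886 = 18888 - 27203/3886 = 73371565/3886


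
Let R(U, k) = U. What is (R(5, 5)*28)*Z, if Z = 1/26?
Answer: 70/13 ≈ 5.3846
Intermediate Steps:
Z = 1/26 ≈ 0.038462
(R(5, 5)*28)*Z = (5*28)*(1/26) = 140*(1/26) = 70/13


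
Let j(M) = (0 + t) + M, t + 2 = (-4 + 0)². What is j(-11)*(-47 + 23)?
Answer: -72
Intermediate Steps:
t = 14 (t = -2 + (-4 + 0)² = -2 + (-4)² = -2 + 16 = 14)
j(M) = 14 + M (j(M) = (0 + 14) + M = 14 + M)
j(-11)*(-47 + 23) = (14 - 11)*(-47 + 23) = 3*(-24) = -72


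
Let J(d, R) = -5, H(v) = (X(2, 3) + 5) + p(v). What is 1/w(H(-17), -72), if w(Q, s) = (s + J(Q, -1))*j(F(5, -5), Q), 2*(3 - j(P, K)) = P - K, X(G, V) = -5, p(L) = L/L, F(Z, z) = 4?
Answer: -2/231 ≈ -0.0086580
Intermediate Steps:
p(L) = 1
H(v) = 1 (H(v) = (-5 + 5) + 1 = 0 + 1 = 1)
j(P, K) = 3 + K/2 - P/2 (j(P, K) = 3 - (P - K)/2 = 3 + (K/2 - P/2) = 3 + K/2 - P/2)
w(Q, s) = (1 + Q/2)*(-5 + s) (w(Q, s) = (s - 5)*(3 + Q/2 - ½*4) = (-5 + s)*(3 + Q/2 - 2) = (-5 + s)*(1 + Q/2) = (1 + Q/2)*(-5 + s))
1/w(H(-17), -72) = 1/((-5 - 72)*(2 + 1)/2) = 1/((½)*(-77)*3) = 1/(-231/2) = -2/231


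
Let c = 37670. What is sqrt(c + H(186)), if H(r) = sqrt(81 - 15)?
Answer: sqrt(37670 + sqrt(66)) ≈ 194.11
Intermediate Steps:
H(r) = sqrt(66)
sqrt(c + H(186)) = sqrt(37670 + sqrt(66))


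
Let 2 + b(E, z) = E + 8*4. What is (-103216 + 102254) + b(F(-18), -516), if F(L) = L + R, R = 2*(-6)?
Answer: -962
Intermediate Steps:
R = -12
F(L) = -12 + L (F(L) = L - 12 = -12 + L)
b(E, z) = 30 + E (b(E, z) = -2 + (E + 8*4) = -2 + (E + 32) = -2 + (32 + E) = 30 + E)
(-103216 + 102254) + b(F(-18), -516) = (-103216 + 102254) + (30 + (-12 - 18)) = -962 + (30 - 30) = -962 + 0 = -962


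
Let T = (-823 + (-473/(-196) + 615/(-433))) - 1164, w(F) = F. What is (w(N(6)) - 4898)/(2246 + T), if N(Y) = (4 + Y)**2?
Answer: -407196664/22065081 ≈ -18.454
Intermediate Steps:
T = -168548447/84868 (T = (-823 + (-473*(-1/196) + 615*(-1/433))) - 1164 = (-823 + (473/196 - 615/433)) - 1164 = (-823 + 84269/84868) - 1164 = -69762095/84868 - 1164 = -168548447/84868 ≈ -1986.0)
(w(N(6)) - 4898)/(2246 + T) = ((4 + 6)**2 - 4898)/(2246 - 168548447/84868) = (10**2 - 4898)/(22065081/84868) = (100 - 4898)*(84868/22065081) = -4798*84868/22065081 = -407196664/22065081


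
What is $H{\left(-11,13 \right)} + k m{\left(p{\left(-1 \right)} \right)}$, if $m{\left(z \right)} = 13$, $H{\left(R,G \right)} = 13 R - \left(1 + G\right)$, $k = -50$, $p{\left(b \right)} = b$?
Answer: $-807$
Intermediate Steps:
$H{\left(R,G \right)} = -1 - G + 13 R$
$H{\left(-11,13 \right)} + k m{\left(p{\left(-1 \right)} \right)} = \left(-1 - 13 + 13 \left(-11\right)\right) - 650 = \left(-1 - 13 - 143\right) - 650 = -157 - 650 = -807$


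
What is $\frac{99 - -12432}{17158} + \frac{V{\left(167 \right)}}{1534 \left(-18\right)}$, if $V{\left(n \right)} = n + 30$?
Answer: $\frac{171312923}{236883348} \approx 0.7232$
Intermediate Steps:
$V{\left(n \right)} = 30 + n$
$\frac{99 - -12432}{17158} + \frac{V{\left(167 \right)}}{1534 \left(-18\right)} = \frac{99 - -12432}{17158} + \frac{30 + 167}{1534 \left(-18\right)} = \left(99 + 12432\right) \frac{1}{17158} + \frac{197}{-27612} = 12531 \cdot \frac{1}{17158} + 197 \left(- \frac{1}{27612}\right) = \frac{12531}{17158} - \frac{197}{27612} = \frac{171312923}{236883348}$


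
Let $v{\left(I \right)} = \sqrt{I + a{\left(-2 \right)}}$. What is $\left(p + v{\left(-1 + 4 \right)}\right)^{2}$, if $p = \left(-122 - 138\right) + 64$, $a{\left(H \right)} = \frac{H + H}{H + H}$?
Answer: $37636$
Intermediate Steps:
$a{\left(H \right)} = 1$ ($a{\left(H \right)} = \frac{2 H}{2 H} = 2 H \frac{1}{2 H} = 1$)
$v{\left(I \right)} = \sqrt{1 + I}$ ($v{\left(I \right)} = \sqrt{I + 1} = \sqrt{1 + I}$)
$p = -196$ ($p = -260 + 64 = -196$)
$\left(p + v{\left(-1 + 4 \right)}\right)^{2} = \left(-196 + \sqrt{1 + \left(-1 + 4\right)}\right)^{2} = \left(-196 + \sqrt{1 + 3}\right)^{2} = \left(-196 + \sqrt{4}\right)^{2} = \left(-196 + 2\right)^{2} = \left(-194\right)^{2} = 37636$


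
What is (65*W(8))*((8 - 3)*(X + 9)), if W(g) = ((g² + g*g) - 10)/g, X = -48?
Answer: -747825/4 ≈ -1.8696e+5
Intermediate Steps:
W(g) = (-10 + 2*g²)/g (W(g) = ((g² + g²) - 10)/g = (2*g² - 10)/g = (-10 + 2*g²)/g)
(65*W(8))*((8 - 3)*(X + 9)) = (65*(-10/8 + 2*8))*((8 - 3)*(-48 + 9)) = (65*(-10*⅛ + 16))*(5*(-39)) = (65*(-5/4 + 16))*(-195) = (65*(59/4))*(-195) = (3835/4)*(-195) = -747825/4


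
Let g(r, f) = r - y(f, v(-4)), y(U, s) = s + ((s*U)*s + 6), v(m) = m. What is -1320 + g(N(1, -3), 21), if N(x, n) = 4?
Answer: -1654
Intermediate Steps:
y(U, s) = 6 + s + U*s**2 (y(U, s) = s + ((U*s)*s + 6) = s + (U*s**2 + 6) = s + (6 + U*s**2) = 6 + s + U*s**2)
g(r, f) = -2 + r - 16*f (g(r, f) = r - (6 - 4 + f*(-4)**2) = r - (6 - 4 + f*16) = r - (6 - 4 + 16*f) = r - (2 + 16*f) = r + (-2 - 16*f) = -2 + r - 16*f)
-1320 + g(N(1, -3), 21) = -1320 + (-2 + 4 - 16*21) = -1320 + (-2 + 4 - 336) = -1320 - 334 = -1654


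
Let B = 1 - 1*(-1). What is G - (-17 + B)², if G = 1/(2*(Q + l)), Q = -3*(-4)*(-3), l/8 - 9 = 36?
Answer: -145799/648 ≈ -225.00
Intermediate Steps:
l = 360 (l = 72 + 8*36 = 72 + 288 = 360)
B = 2 (B = 1 + 1 = 2)
Q = -36 (Q = 12*(-3) = -36)
G = 1/648 (G = 1/(2*(-36 + 360)) = 1/(2*324) = 1/648 ≈ 0.0015432)
G - (-17 + B)² = 1/648 - (-17 + 2)² = 1/648 - 1*(-15)² = 1/648 - 1*225 = 1/648 - 225 = -145799/648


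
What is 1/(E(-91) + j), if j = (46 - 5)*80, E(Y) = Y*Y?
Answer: 1/11561 ≈ 8.6498e-5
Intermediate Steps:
E(Y) = Y²
j = 3280 (j = 41*80 = 3280)
1/(E(-91) + j) = 1/((-91)² + 3280) = 1/(8281 + 3280) = 1/11561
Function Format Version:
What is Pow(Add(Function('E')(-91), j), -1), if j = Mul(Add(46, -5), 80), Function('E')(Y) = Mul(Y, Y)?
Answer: Rational(1, 11561) ≈ 8.6498e-5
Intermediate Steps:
Function('E')(Y) = Pow(Y, 2)
j = 3280 (j = Mul(41, 80) = 3280)
Pow(Add(Function('E')(-91), j), -1) = Pow(Add(Pow(-91, 2), 3280), -1) = Pow(Add(8281, 3280), -1) = Pow(11561, -1) = Rational(1, 11561)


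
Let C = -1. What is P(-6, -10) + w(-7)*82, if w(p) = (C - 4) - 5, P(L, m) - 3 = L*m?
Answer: -757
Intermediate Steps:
P(L, m) = 3 + L*m
w(p) = -10 (w(p) = (-1 - 4) - 5 = -5 - 5 = -10)
P(-6, -10) + w(-7)*82 = (3 - 6*(-10)) - 10*82 = (3 + 60) - 820 = 63 - 820 = -757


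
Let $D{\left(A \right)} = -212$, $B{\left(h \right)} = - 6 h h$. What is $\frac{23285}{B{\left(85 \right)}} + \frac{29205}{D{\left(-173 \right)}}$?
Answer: $- \frac{127097317}{919020} \approx -138.3$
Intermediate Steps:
$B{\left(h \right)} = - 6 h^{2}$
$\frac{23285}{B{\left(85 \right)}} + \frac{29205}{D{\left(-173 \right)}} = \frac{23285}{\left(-6\right) 85^{2}} + \frac{29205}{-212} = \frac{23285}{\left(-6\right) 7225} + 29205 \left(- \frac{1}{212}\right) = \frac{23285}{-43350} - \frac{29205}{212} = 23285 \left(- \frac{1}{43350}\right) - \frac{29205}{212} = - \frac{4657}{8670} - \frac{29205}{212} = - \frac{127097317}{919020}$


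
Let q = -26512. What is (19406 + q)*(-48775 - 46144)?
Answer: 674494414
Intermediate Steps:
(19406 + q)*(-48775 - 46144) = (19406 - 26512)*(-48775 - 46144) = -7106*(-94919) = 674494414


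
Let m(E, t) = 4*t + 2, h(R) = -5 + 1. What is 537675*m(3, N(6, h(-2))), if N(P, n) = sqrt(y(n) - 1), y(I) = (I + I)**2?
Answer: 1075350 + 6452100*sqrt(7) ≈ 1.8146e+7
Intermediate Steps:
h(R) = -4
y(I) = 4*I**2 (y(I) = (2*I)**2 = 4*I**2)
N(P, n) = sqrt(-1 + 4*n**2) (N(P, n) = sqrt(4*n**2 - 1) = sqrt(-1 + 4*n**2))
m(E, t) = 2 + 4*t
537675*m(3, N(6, h(-2))) = 537675*(2 + 4*sqrt(-1 + 4*(-4)**2)) = 537675*(2 + 4*sqrt(-1 + 4*16)) = 537675*(2 + 4*sqrt(-1 + 64)) = 537675*(2 + 4*sqrt(63)) = 537675*(2 + 4*(3*sqrt(7))) = 537675*(2 + 12*sqrt(7)) = 1075350 + 6452100*sqrt(7)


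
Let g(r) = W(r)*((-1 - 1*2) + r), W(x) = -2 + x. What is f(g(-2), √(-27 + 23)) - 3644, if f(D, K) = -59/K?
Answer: -3644 + 59*I/2 ≈ -3644.0 + 29.5*I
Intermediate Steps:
g(r) = (-3 + r)*(-2 + r) (g(r) = (-2 + r)*((-1 - 1*2) + r) = (-2 + r)*((-1 - 2) + r) = (-2 + r)*(-3 + r) = (-3 + r)*(-2 + r))
f(g(-2), √(-27 + 23)) - 3644 = -59/√(-27 + 23) - 3644 = -59*(-I/2) - 3644 = -(-59)*I/2 - 3644 = 59*I/2 - 3644 = -3644 + 59*I/2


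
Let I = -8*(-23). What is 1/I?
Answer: 1/184 ≈ 0.0054348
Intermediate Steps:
I = 184
1/I = 1/184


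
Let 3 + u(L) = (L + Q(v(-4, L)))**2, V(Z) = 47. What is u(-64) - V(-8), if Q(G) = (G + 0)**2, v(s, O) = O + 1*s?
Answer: 20793550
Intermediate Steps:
v(s, O) = O + s
Q(G) = G**2
u(L) = -3 + (L + (-4 + L)**2)**2 (u(L) = -3 + (L + (L - 4)**2)**2 = -3 + (L + (-4 + L)**2)**2)
u(-64) - V(-8) = (-3 + (-64 + (-4 - 64)**2)**2) - 1*47 = (-3 + (-64 + (-68)**2)**2) - 47 = (-3 + (-64 + 4624)**2) - 47 = (-3 + 4560**2) - 47 = (-3 + 20793600) - 47 = 20793597 - 47 = 20793550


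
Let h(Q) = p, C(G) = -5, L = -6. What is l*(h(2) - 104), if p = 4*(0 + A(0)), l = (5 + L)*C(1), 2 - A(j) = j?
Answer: -480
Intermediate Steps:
A(j) = 2 - j
l = 5 (l = (5 - 6)*(-5) = -1*(-5) = 5)
p = 8 (p = 4*(0 + (2 - 1*0)) = 4*(0 + (2 + 0)) = 4*(0 + 2) = 4*2 = 8)
h(Q) = 8
l*(h(2) - 104) = 5*(8 - 104) = 5*(-96) = -480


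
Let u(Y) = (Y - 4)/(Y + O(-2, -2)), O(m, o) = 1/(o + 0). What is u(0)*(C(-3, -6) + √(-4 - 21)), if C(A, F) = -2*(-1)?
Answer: 16 + 40*I ≈ 16.0 + 40.0*I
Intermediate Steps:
C(A, F) = 2
O(m, o) = 1/o
u(Y) = (-4 + Y)/(-½ + Y) (u(Y) = (Y - 4)/(Y + 1/(-2)) = (-4 + Y)/(Y - ½) = (-4 + Y)/(-½ + Y))
u(0)*(C(-3, -6) + √(-4 - 21)) = (2*(-4 + 0)/(-1 + 2*0))*(2 + √(-4 - 21)) = (2*(-4)/(-1 + 0))*(2 + √(-25)) = (2*(-4)/(-1))*(2 + 5*I) = (2*(-1)*(-4))*(2 + 5*I) = 8*(2 + 5*I) = 16 + 40*I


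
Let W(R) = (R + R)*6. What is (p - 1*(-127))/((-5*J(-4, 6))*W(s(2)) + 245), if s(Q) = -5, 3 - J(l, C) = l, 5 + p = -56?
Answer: 66/2345 ≈ 0.028145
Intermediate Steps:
p = -61 (p = -5 - 56 = -61)
J(l, C) = 3 - l
W(R) = 12*R (W(R) = (2*R)*6 = 12*R)
(p - 1*(-127))/((-5*J(-4, 6))*W(s(2)) + 245) = (-61 - 1*(-127))/((-5*(3 - 1*(-4)))*(12*(-5)) + 245) = (-61 + 127)/(-5*(3 + 4)*(-60) + 245) = 66/(-5*7*(-60) + 245) = 66/(-35*(-60) + 245) = 66/(2100 + 245) = 66/2345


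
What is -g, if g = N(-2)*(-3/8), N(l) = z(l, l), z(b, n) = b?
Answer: -¾ ≈ -0.75000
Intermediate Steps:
N(l) = l
g = ¾ (g = -(-6)/8 = -2*(-3/8) = ¾ ≈ 0.75000)
-g = -1*¾ = -¾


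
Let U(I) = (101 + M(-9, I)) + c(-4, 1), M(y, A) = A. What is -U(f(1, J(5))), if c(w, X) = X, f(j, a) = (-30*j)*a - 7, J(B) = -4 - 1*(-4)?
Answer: -95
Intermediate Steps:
J(B) = 0 (J(B) = -4 + 4 = 0)
f(j, a) = -7 - 30*a*j (f(j, a) = -30*a*j - 7 = -7 - 30*a*j)
U(I) = 102 + I (U(I) = (101 + I) + 1 = 102 + I)
-U(f(1, J(5))) = -(102 + (-7 - 30*0*1)) = -(102 + (-7 + 0)) = -(102 - 7) = -1*95 = -95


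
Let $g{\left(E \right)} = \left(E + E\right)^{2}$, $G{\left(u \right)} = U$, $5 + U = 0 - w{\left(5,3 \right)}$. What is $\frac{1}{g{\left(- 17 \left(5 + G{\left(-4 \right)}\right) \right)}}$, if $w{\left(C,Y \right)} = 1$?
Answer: $\frac{1}{1156} \approx 0.00086505$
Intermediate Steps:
$U = -6$ ($U = -5 + \left(0 - 1\right) = -5 - 1 = -6$)
$G{\left(u \right)} = -6$
$g{\left(E \right)} = 4 E^{2}$ ($g{\left(E \right)} = \left(2 E\right)^{2} = 4 E^{2}$)
$\frac{1}{g{\left(- 17 \left(5 + G{\left(-4 \right)}\right) \right)}} = \frac{1}{4 \left(- 17 \left(5 - 6\right)\right)^{2}} = \frac{1}{4 \left(\left(-17\right) \left(-1\right)\right)^{2}} = \frac{1}{4 \cdot 17^{2}} = \frac{1}{4 \cdot 289} = \frac{1}{1156}$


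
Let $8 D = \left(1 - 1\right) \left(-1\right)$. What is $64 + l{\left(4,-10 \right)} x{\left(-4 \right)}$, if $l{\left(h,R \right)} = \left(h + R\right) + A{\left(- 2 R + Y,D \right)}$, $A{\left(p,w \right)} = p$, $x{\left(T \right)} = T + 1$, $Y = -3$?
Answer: $31$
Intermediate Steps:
$x{\left(T \right)} = 1 + T$
$D = 0$ ($D = \frac{\left(1 - 1\right) \left(-1\right)}{8} = \frac{0 \left(-1\right)}{8} = \frac{1}{8} \cdot 0 = 0$)
$l{\left(h,R \right)} = -3 + h - R$ ($l{\left(h,R \right)} = \left(h + R\right) - \left(3 + 2 R\right) = \left(R + h\right) - \left(3 + 2 R\right) = -3 + h - R$)
$64 + l{\left(4,-10 \right)} x{\left(-4 \right)} = 64 + \left(-3 + 4 - -10\right) \left(1 - 4\right) = 64 + \left(-3 + 4 + 10\right) \left(-3\right) = 64 + 11 \left(-3\right) = 64 - 33 = 31$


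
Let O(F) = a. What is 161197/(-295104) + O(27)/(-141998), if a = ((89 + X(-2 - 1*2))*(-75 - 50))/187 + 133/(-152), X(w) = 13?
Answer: -125780999645/230472977856 ≈ -0.54575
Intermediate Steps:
a = -6077/88 (a = ((89 + 13)*(-75 - 50))/187 + 133/(-152) = (102*(-125))*(1/187) + 133*(-1/152) = -12750*1/187 - 7/8 = -750/11 - 7/8 = -6077/88 ≈ -69.057)
O(F) = -6077/88
161197/(-295104) + O(27)/(-141998) = 161197/(-295104) - 6077/88/(-141998) = 161197*(-1/295104) - 6077/88*(-1/141998) = -161197/295104 + 6077/12495824 = -125780999645/230472977856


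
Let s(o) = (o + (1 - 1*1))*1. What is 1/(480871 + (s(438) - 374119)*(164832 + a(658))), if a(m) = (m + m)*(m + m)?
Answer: -1/708755787657 ≈ -1.4109e-12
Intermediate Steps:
s(o) = o (s(o) = (o + (1 - 1))*1 = (o + 0)*1 = o*1 = o)
a(m) = 4*m² (a(m) = (2*m)*(2*m) = 4*m²)
1/(480871 + (s(438) - 374119)*(164832 + a(658))) = 1/(480871 + (438 - 374119)*(164832 + 4*658²)) = 1/(480871 - 373681*(164832 + 4*432964)) = 1/(480871 - 373681*(164832 + 1731856)) = 1/(480871 - 373681*1896688) = 1/(480871 - 708756268528) = 1/(-708755787657) = -1/708755787657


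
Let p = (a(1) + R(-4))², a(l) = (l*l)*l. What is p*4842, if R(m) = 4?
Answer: 121050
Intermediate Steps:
a(l) = l³ (a(l) = l²*l = l³)
p = 25 (p = (1³ + 4)² = (1 + 4)² = 5² = 25)
p*4842 = 25*4842 = 121050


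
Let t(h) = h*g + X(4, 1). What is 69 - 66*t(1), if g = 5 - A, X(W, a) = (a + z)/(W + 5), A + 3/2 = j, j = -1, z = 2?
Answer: -448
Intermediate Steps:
A = -5/2 (A = -3/2 - 1 = -5/2 ≈ -2.5000)
X(W, a) = (2 + a)/(5 + W) (X(W, a) = (a + 2)/(W + 5) = (2 + a)/(5 + W))
g = 15/2 (g = 5 - 1*(-5/2) = 5 + 5/2 = 15/2 ≈ 7.5000)
t(h) = ⅓ + 15*h/2 (t(h) = h*(15/2) + (2 + 1)/(5 + 4) = 15*h/2 + 3/9 = 15*h/2 + (⅑)*3 = 15*h/2 + ⅓ = ⅓ + 15*h/2)
69 - 66*t(1) = 69 - 66*(⅓ + (15/2)*1) = 69 - 66*(⅓ + 15/2) = 69 - 66*47/6 = 69 - 517 = -448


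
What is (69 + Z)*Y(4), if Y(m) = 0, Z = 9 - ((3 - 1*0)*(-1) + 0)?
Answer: 0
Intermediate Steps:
Z = 12 (Z = 9 - ((3 + 0)*(-1) + 0) = 9 - (3*(-1) + 0) = 9 - (-3 + 0) = 9 - 1*(-3) = 9 + 3 = 12)
(69 + Z)*Y(4) = (69 + 12)*0 = 81*0 = 0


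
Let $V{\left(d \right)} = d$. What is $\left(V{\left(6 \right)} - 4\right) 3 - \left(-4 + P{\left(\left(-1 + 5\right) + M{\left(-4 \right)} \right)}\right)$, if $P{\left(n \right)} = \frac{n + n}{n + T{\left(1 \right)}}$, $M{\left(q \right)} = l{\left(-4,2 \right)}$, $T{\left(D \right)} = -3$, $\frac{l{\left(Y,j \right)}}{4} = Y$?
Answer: $\frac{42}{5} \approx 8.4$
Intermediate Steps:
$l{\left(Y,j \right)} = 4 Y$
$M{\left(q \right)} = -16$ ($M{\left(q \right)} = 4 \left(-4\right) = -16$)
$P{\left(n \right)} = \frac{2 n}{-3 + n}$ ($P{\left(n \right)} = \frac{n + n}{n - 3} = \frac{2 n}{-3 + n}$)
$\left(V{\left(6 \right)} - 4\right) 3 - \left(-4 + P{\left(\left(-1 + 5\right) + M{\left(-4 \right)} \right)}\right) = \left(6 - 4\right) 3 + \left(4 - \frac{2 \left(\left(-1 + 5\right) - 16\right)}{-3 + \left(\left(-1 + 5\right) - 16\right)}\right) = \left(6 - 4\right) 3 + \left(4 - \frac{2 \left(4 - 16\right)}{-3 + \left(4 - 16\right)}\right) = 2 \cdot 3 + \left(4 - 2 \left(-12\right) \frac{1}{-3 - 12}\right) = 6 + \left(4 - 2 \left(-12\right) \frac{1}{-15}\right) = 6 + \left(4 - 2 \left(-12\right) \left(- \frac{1}{15}\right)\right) = 6 + \left(4 - \frac{8}{5}\right) = 6 + \frac{12}{5} = \frac{42}{5}$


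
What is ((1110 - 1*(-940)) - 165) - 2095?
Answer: -210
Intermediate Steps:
((1110 - 1*(-940)) - 165) - 2095 = ((1110 + 940) - 165) - 2095 = (2050 - 165) - 2095 = 1885 - 2095 = -210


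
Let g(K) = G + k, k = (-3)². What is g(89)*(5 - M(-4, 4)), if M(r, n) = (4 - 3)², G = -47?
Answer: -152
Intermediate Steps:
k = 9
M(r, n) = 1 (M(r, n) = 1² = 1)
g(K) = -38 (g(K) = -47 + 9 = -38)
g(89)*(5 - M(-4, 4)) = -38*(5 - 1*1) = -38*(5 - 1) = -38*4 = -152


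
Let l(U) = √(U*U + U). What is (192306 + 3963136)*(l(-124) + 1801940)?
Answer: 7487857157480 + 8310884*√3813 ≈ 7.4884e+12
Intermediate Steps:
l(U) = √(U + U²) (l(U) = √(U² + U) = √(U + U²))
(192306 + 3963136)*(l(-124) + 1801940) = (192306 + 3963136)*(√(-124*(1 - 124)) + 1801940) = 4155442*(√(-124*(-123)) + 1801940) = 4155442*(√15252 + 1801940) = 4155442*(2*√3813 + 1801940) = 4155442*(1801940 + 2*√3813) = 7487857157480 + 8310884*√3813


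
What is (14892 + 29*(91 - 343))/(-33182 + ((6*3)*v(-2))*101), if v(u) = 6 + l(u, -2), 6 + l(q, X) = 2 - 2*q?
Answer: -3792/11137 ≈ -0.34049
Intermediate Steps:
l(q, X) = -4 - 2*q (l(q, X) = -6 + (2 - 2*q) = -4 - 2*q)
v(u) = 2 - 2*u (v(u) = 6 + (-4 - 2*u) = 2 - 2*u)
(14892 + 29*(91 - 343))/(-33182 + ((6*3)*v(-2))*101) = (14892 + 29*(91 - 343))/(-33182 + ((6*3)*(2 - 2*(-2)))*101) = (14892 + 29*(-252))/(-33182 + (18*(2 + 4))*101) = (14892 - 7308)/(-33182 + (18*6)*101) = 7584/(-33182 + 108*101) = 7584/(-33182 + 10908) = 7584/(-22274) = 7584*(-1/22274) = -3792/11137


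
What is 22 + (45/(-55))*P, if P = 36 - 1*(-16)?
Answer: -226/11 ≈ -20.545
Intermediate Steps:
P = 52 (P = 36 + 16 = 52)
22 + (45/(-55))*P = 22 + (45/(-55))*52 = 22 + (45*(-1/55))*52 = 22 - 9/11*52 = 22 - 468/11 = -226/11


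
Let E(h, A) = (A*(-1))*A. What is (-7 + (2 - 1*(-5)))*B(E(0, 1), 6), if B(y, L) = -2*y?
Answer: 0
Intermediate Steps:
E(h, A) = -A² (E(h, A) = (-A)*A = -A²)
(-7 + (2 - 1*(-5)))*B(E(0, 1), 6) = (-7 + (2 - 1*(-5)))*(-(-2)*1²) = (-7 + (2 + 5))*(-(-2)) = (-7 + 7)*(-2*(-1)) = 0*2 = 0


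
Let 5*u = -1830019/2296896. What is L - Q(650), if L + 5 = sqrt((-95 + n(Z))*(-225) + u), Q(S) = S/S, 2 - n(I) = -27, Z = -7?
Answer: -6 + sqrt(30603034439200545)/1435560 ≈ 115.86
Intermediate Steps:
n(I) = 29 (n(I) = 2 - 1*(-27) = 2 + 27 = 29)
u = -1830019/11484480 (u = (-1830019/2296896)/5 = (-1830019*1/2296896)/5 = (1/5)*(-1830019/2296896) = -1830019/11484480 ≈ -0.15935)
Q(S) = 1
L = -5 + sqrt(30603034439200545)/1435560 (L = -5 + sqrt((-95 + 29)*(-225) - 1830019/11484480) = -5 + sqrt(-66*(-225) - 1830019/11484480) = -5 + sqrt(14850 - 1830019/11484480) = -5 + sqrt(170542697981/11484480) = -5 + sqrt(30603034439200545)/1435560 ≈ 116.86)
L - Q(650) = (-5 + sqrt(30603034439200545)/1435560) - 1*1 = (-5 + sqrt(30603034439200545)/1435560) - 1 = -6 + sqrt(30603034439200545)/1435560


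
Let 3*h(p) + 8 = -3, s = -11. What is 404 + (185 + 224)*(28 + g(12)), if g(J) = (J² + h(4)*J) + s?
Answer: 48257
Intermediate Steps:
h(p) = -11/3 (h(p) = -8/3 + (⅓)*(-3) = -8/3 - 1 = -11/3)
g(J) = -11 + J² - 11*J/3 (g(J) = (J² - 11*J/3) - 11 = -11 + J² - 11*J/3)
404 + (185 + 224)*(28 + g(12)) = 404 + (185 + 224)*(28 + (-11 + 12² - 11/3*12)) = 404 + 409*(28 + (-11 + 144 - 44)) = 404 + 409*(28 + 89) = 404 + 409*117 = 404 + 47853 = 48257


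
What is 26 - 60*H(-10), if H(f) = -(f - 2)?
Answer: -694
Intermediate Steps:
H(f) = 2 - f (H(f) = -(-2 + f) = 2 - f)
26 - 60*H(-10) = 26 - 60*(2 - 1*(-10)) = 26 - 60*(2 + 10) = 26 - 60*12 = 26 - 720 = -694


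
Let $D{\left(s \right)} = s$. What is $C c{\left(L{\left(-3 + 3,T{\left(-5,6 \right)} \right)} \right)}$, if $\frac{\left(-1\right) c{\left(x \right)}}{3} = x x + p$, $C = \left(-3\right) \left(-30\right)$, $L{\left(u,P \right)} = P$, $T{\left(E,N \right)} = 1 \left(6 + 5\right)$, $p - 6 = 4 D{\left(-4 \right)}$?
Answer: $-29970$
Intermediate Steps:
$p = -10$ ($p = 6 + 4 \left(-4\right) = 6 - 16 = -10$)
$T{\left(E,N \right)} = 11$ ($T{\left(E,N \right)} = 1 \cdot 11 = 11$)
$C = 90$
$c{\left(x \right)} = 30 - 3 x^{2}$ ($c{\left(x \right)} = - 3 \left(x x - 10\right) = - 3 \left(x^{2} - 10\right) = - 3 \left(-10 + x^{2}\right) = 30 - 3 x^{2}$)
$C c{\left(L{\left(-3 + 3,T{\left(-5,6 \right)} \right)} \right)} = 90 \left(30 - 3 \cdot 11^{2}\right) = 90 \left(30 - 363\right) = 90 \left(-333\right) = -29970$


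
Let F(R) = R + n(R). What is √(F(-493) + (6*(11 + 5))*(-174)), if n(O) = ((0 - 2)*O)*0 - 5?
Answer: I*√17202 ≈ 131.16*I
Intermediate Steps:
n(O) = -5 (n(O) = -2*O*0 - 5 = 0 - 5 = -5)
F(R) = -5 + R (F(R) = R - 5 = -5 + R)
√(F(-493) + (6*(11 + 5))*(-174)) = √((-5 - 493) + (6*(11 + 5))*(-174)) = √(-498 + (6*16)*(-174)) = √(-498 + 96*(-174)) = √(-498 - 16704) = √(-17202) = I*√17202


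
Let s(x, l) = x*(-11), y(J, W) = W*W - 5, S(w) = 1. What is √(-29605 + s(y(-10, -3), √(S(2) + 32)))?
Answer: I*√29649 ≈ 172.19*I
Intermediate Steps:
y(J, W) = -5 + W² (y(J, W) = W² - 5 = -5 + W²)
s(x, l) = -11*x
√(-29605 + s(y(-10, -3), √(S(2) + 32))) = √(-29605 - 11*(-5 + (-3)²)) = √(-29605 - 11*(-5 + 9)) = √(-29605 - 11*4) = √(-29605 - 44) = √(-29649) = I*√29649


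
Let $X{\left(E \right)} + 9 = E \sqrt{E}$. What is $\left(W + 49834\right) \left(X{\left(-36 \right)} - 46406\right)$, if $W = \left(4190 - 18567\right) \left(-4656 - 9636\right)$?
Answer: $-9539485483970 - 44393598288 i \approx -9.5395 \cdot 10^{12} - 4.4394 \cdot 10^{10} i$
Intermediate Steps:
$W = 205476084$ ($W = \left(-14377\right) \left(-14292\right) = 205476084$)
$X{\left(E \right)} = -9 + E^{\frac{3}{2}}$ ($X{\left(E \right)} = -9 + E \sqrt{E} = -9 + E^{\frac{3}{2}}$)
$\left(W + 49834\right) \left(X{\left(-36 \right)} - 46406\right) = \left(205476084 + 49834\right) \left(\left(-9 + \left(-36\right)^{\frac{3}{2}}\right) - 46406\right) = 205525918 \left(\left(-9 - 216 i\right) - 46406\right) = 205525918 \left(-46415 - 216 i\right) = -9539485483970 - 44393598288 i$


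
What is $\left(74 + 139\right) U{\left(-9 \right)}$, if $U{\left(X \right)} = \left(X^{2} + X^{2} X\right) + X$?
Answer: $-139941$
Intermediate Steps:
$U{\left(X \right)} = X + X^{2} + X^{3}$ ($U{\left(X \right)} = \left(X^{2} + X^{3}\right) + X = X + X^{2} + X^{3}$)
$\left(74 + 139\right) U{\left(-9 \right)} = \left(74 + 139\right) \left(- 9 \left(1 - 9 + \left(-9\right)^{2}\right)\right) = 213 \left(- 9 \left(1 - 9 + 81\right)\right) = 213 \left(\left(-9\right) 73\right) = 213 \left(-657\right) = -139941$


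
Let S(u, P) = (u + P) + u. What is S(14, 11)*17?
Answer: 663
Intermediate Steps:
S(u, P) = P + 2*u (S(u, P) = (P + u) + u = P + 2*u)
S(14, 11)*17 = (11 + 2*14)*17 = (11 + 28)*17 = 39*17 = 663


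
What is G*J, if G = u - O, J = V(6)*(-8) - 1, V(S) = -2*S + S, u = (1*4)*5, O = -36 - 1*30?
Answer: 4042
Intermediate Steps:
O = -66 (O = -36 - 30 = -66)
u = 20 (u = 4*5 = 20)
V(S) = -S
J = 47 (J = -1*6*(-8) - 1 = -6*(-8) - 1 = 48 - 1 = 47)
G = 86 (G = 20 - 1*(-66) = 20 + 66 = 86)
G*J = 86*47 = 4042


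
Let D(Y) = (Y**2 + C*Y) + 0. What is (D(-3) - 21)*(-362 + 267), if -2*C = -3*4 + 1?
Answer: 5415/2 ≈ 2707.5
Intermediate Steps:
C = 11/2 (C = -(-3*4 + 1)/2 = -(-12 + 1)/2 = -1/2*(-11) = 11/2 ≈ 5.5000)
D(Y) = Y**2 + 11*Y/2 (D(Y) = (Y**2 + 11*Y/2) + 0 = Y**2 + 11*Y/2)
(D(-3) - 21)*(-362 + 267) = ((1/2)*(-3)*(11 + 2*(-3)) - 21)*(-362 + 267) = ((1/2)*(-3)*(11 - 6) - 21)*(-95) = ((1/2)*(-3)*5 - 21)*(-95) = (-15/2 - 21)*(-95) = -57/2*(-95) = 5415/2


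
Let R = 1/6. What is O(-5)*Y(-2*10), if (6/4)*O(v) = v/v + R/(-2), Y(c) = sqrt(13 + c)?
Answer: 11*I*sqrt(7)/18 ≈ 1.6168*I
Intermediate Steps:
R = 1/6 (R = 1*(1/6) = 1/6 ≈ 0.16667)
O(v) = 11/18 (O(v) = 2*(v/v + (1/6)/(-2))/3 = 2*(1 + (1/6)*(-1/2))/3 = 2*(1 - 1/12)/3 = (2/3)*(11/12) = 11/18)
O(-5)*Y(-2*10) = 11*sqrt(13 - 2*10)/18 = 11*sqrt(13 - 20)/18 = 11*sqrt(-7)/18 = 11*(I*sqrt(7))/18 = 11*I*sqrt(7)/18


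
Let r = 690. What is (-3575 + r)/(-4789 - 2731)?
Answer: 577/1504 ≈ 0.38364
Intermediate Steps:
(-3575 + r)/(-4789 - 2731) = (-3575 + 690)/(-4789 - 2731) = -2885/(-7520) = -2885*(-1/7520) = 577/1504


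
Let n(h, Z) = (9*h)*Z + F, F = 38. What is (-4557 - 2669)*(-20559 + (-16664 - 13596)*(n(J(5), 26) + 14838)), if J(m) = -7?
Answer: 2894753224214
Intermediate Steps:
n(h, Z) = 38 + 9*Z*h (n(h, Z) = (9*h)*Z + 38 = 9*Z*h + 38 = 38 + 9*Z*h)
(-4557 - 2669)*(-20559 + (-16664 - 13596)*(n(J(5), 26) + 14838)) = (-4557 - 2669)*(-20559 + (-16664 - 13596)*((38 + 9*26*(-7)) + 14838)) = -7226*(-20559 - 30260*((38 - 1638) + 14838)) = -7226*(-20559 - 30260*(-1600 + 14838)) = -7226*(-20559 - 30260*13238) = -7226*(-20559 - 400581880) = -7226*(-400602439) = 2894753224214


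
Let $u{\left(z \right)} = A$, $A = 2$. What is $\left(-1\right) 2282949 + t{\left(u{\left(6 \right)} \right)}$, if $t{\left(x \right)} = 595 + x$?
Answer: $-2282352$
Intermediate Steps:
$u{\left(z \right)} = 2$
$\left(-1\right) 2282949 + t{\left(u{\left(6 \right)} \right)} = \left(-1\right) 2282949 + \left(595 + 2\right) = -2282949 + 597 = -2282352$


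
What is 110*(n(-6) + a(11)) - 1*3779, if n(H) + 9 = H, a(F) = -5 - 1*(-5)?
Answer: -5429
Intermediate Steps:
a(F) = 0 (a(F) = -5 + 5 = 0)
n(H) = -9 + H
110*(n(-6) + a(11)) - 1*3779 = 110*((-9 - 6) + 0) - 1*3779 = 110*(-15 + 0) - 3779 = 110*(-15) - 3779 = -1650 - 3779 = -5429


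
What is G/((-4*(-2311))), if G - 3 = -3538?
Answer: -3535/9244 ≈ -0.38241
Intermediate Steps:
G = -3535 (G = 3 - 3538 = -3535)
G/((-4*(-2311))) = -3535/((-4*(-2311))) = -3535/9244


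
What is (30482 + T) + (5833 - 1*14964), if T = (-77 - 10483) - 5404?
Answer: 5387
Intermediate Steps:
T = -15964 (T = -10560 - 5404 = -15964)
(30482 + T) + (5833 - 1*14964) = (30482 - 15964) + (5833 - 1*14964) = 14518 + (5833 - 14964) = 14518 - 9131 = 5387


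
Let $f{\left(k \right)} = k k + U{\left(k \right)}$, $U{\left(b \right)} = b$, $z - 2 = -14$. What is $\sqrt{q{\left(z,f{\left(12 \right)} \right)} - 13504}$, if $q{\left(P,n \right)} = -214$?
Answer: $19 i \sqrt{38} \approx 117.12 i$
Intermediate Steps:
$z = -12$ ($z = 2 - 14 = -12$)
$f{\left(k \right)} = k + k^{2}$ ($f{\left(k \right)} = k k + k = k^{2} + k = k + k^{2}$)
$\sqrt{q{\left(z,f{\left(12 \right)} \right)} - 13504} = \sqrt{-214 - 13504} = \sqrt{-13718} = 19 i \sqrt{38}$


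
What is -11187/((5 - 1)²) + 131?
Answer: -9091/16 ≈ -568.19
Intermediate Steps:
-11187/((5 - 1)²) + 131 = -11187/(4²) + 131 = -11187/16 + 131 = -9091/16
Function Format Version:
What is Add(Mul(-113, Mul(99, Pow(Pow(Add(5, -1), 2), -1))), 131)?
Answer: Rational(-9091, 16) ≈ -568.19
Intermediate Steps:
Add(Mul(-113, Mul(99, Pow(Pow(Add(5, -1), 2), -1))), 131) = Add(Mul(-113, Mul(99, Pow(Pow(4, 2), -1))), 131) = Add(Mul(-113, Mul(99, Pow(16, -1))), 131) = Add(Mul(-113, Mul(99, Rational(1, 16))), 131) = Add(Mul(-113, Rational(99, 16)), 131) = Add(Rational(-11187, 16), 131) = Rational(-9091, 16)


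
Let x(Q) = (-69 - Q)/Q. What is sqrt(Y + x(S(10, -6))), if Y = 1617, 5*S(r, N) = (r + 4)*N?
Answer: sqrt(317541)/14 ≈ 40.251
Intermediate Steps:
S(r, N) = N*(4 + r)/5 (S(r, N) = ((r + 4)*N)/5 = ((4 + r)*N)/5 = (N*(4 + r))/5 = N*(4 + r)/5)
x(Q) = (-69 - Q)/Q
sqrt(Y + x(S(10, -6))) = sqrt(1617 + (-69 - (-6)*(4 + 10)/5)/(((1/5)*(-6)*(4 + 10)))) = sqrt(1617 + (-69 - (-6)*14/5)/(((1/5)*(-6)*14))) = sqrt(1617 + (-69 - 1*(-84/5))/(-84/5)) = sqrt(1617 - 5*(-69 + 84/5)/84) = sqrt(1617 - 5/84*(-261/5)) = sqrt(1617 + 87/28) = sqrt(45363/28) = sqrt(317541)/14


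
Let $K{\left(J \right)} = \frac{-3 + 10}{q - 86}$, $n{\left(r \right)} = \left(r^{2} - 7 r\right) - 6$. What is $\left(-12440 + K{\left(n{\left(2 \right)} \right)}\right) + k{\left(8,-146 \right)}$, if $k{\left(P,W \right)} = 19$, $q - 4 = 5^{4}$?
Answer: $- \frac{6744596}{543} \approx -12421.0$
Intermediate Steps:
$q = 629$ ($q = 4 + 5^{4} = 4 + 625 = 629$)
$n{\left(r \right)} = -6 + r^{2} - 7 r$
$K{\left(J \right)} = \frac{7}{543}$ ($K{\left(J \right)} = \frac{-3 + 10}{629 - 86} = \frac{7}{543}$)
$\left(-12440 + K{\left(n{\left(2 \right)} \right)}\right) + k{\left(8,-146 \right)} = \left(-12440 + \frac{7}{543}\right) + 19 = - \frac{6754913}{543} + 19 = - \frac{6744596}{543}$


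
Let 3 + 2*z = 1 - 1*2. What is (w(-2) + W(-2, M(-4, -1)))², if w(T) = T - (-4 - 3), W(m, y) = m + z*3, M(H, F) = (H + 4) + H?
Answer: 9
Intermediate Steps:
z = -2 (z = -3/2 + (1 - 1*2)/2 = -3/2 + (1 - 2)/2 = -3/2 + (½)*(-1) = -3/2 - ½ = -2)
M(H, F) = 4 + 2*H (M(H, F) = (4 + H) + H = 4 + 2*H)
W(m, y) = -6 + m (W(m, y) = m - 2*3 = m - 6 = -6 + m)
w(T) = 7 + T (w(T) = T - 1*(-7) = T + 7 = 7 + T)
(w(-2) + W(-2, M(-4, -1)))² = ((7 - 2) + (-6 - 2))² = (5 - 8)² = (-3)² = 9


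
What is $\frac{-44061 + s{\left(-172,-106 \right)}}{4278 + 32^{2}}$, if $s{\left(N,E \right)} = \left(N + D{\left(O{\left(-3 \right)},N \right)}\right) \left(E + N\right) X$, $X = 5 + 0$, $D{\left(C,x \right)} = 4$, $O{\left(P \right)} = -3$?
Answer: $\frac{189459}{5302} \approx 35.734$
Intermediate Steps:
$X = 5$
$s{\left(N,E \right)} = 5 \left(4 + N\right) \left(E + N\right)$ ($s{\left(N,E \right)} = \left(N + 4\right) \left(E + N\right) 5 = \left(4 + N\right) \left(E + N\right) 5 = 5 \left(4 + N\right) \left(E + N\right)$)
$\frac{-44061 + s{\left(-172,-106 \right)}}{4278 + 32^{2}} = \frac{-44061 + \left(5 \left(-172\right)^{2} + 20 \left(-106\right) + 20 \left(-172\right) + 5 \left(-106\right) \left(-172\right)\right)}{4278 + 32^{2}} = \frac{-44061 + \left(5 \cdot 29584 - 2120 - 3440 + 91160\right)}{4278 + 1024} = \frac{-44061 + \left(147920 - 2120 - 3440 + 91160\right)}{5302} = \left(-44061 + 233520\right) \frac{1}{5302} = 189459 \cdot \frac{1}{5302} = \frac{189459}{5302}$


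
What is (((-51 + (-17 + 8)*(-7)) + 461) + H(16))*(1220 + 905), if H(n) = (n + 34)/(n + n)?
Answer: 16135125/16 ≈ 1.0084e+6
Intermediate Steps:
H(n) = (34 + n)/(2*n) (H(n) = (34 + n)/((2*n)) = (34 + n)*(1/(2*n)) = (34 + n)/(2*n))
(((-51 + (-17 + 8)*(-7)) + 461) + H(16))*(1220 + 905) = (((-51 + (-17 + 8)*(-7)) + 461) + (½)*(34 + 16)/16)*(1220 + 905) = (((-51 - 9*(-7)) + 461) + (½)*(1/16)*50)*2125 = (((-51 + 63) + 461) + 25/16)*2125 = ((12 + 461) + 25/16)*2125 = (473 + 25/16)*2125 = (7593/16)*2125 = 16135125/16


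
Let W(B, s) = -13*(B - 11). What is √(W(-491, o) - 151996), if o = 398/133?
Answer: I*√145470 ≈ 381.41*I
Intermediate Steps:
o = 398/133 (o = 398*(1/133) = 398/133 ≈ 2.9925)
W(B, s) = 143 - 13*B (W(B, s) = -13*(-11 + B) = 143 - 13*B)
√(W(-491, o) - 151996) = √((143 - 13*(-491)) - 151996) = √((143 + 6383) - 151996) = √(6526 - 151996) = √(-145470) = I*√145470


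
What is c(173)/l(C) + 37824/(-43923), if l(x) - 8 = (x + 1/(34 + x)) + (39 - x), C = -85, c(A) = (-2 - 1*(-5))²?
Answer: -23488549/35079836 ≈ -0.66957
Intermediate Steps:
c(A) = 9 (c(A) = (-2 + 5)² = 3² = 9)
l(x) = 47 + 1/(34 + x) (l(x) = 8 + ((x + 1/(34 + x)) + (39 - x)) = 8 + (39 + 1/(34 + x)) = 47 + 1/(34 + x))
c(173)/l(C) + 37824/(-43923) = 9/(((1599 + 47*(-85))/(34 - 85))) + 37824/(-43923) = 9/(((1599 - 3995)/(-51))) + 37824*(-1/43923) = 9/((-1/51*(-2396))) - 12608/14641 = 9/(2396/51) - 12608/14641 = 9*(51/2396) - 12608/14641 = 459/2396 - 12608/14641 = -23488549/35079836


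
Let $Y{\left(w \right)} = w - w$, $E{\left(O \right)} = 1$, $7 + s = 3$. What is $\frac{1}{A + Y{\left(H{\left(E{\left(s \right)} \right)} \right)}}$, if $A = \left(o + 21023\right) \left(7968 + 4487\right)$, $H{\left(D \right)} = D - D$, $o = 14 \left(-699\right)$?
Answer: $\frac{1}{139956835} \approx 7.1451 \cdot 10^{-9}$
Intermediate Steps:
$s = -4$ ($s = -7 + 3 = -4$)
$o = -9786$
$H{\left(D \right)} = 0$
$Y{\left(w \right)} = 0$
$A = 139956835$ ($A = \left(-9786 + 21023\right) \left(7968 + 4487\right) = 11237 \cdot 12455 = 139956835$)
$\frac{1}{A + Y{\left(H{\left(E{\left(s \right)} \right)} \right)}} = \frac{1}{139956835 + 0} = \frac{1}{139956835}$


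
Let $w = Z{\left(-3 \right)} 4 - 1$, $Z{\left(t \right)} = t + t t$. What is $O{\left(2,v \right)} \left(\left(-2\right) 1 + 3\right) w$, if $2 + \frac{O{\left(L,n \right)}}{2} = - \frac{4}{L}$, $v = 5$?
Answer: $-184$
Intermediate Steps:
$Z{\left(t \right)} = t + t^{2}$
$O{\left(L,n \right)} = -4 - \frac{8}{L}$ ($O{\left(L,n \right)} = -4 + 2 \left(- \frac{4}{L}\right) = -4 - \frac{8}{L}$)
$w = 23$ ($w = - 3 \left(1 - 3\right) 4 - 1 = \left(-3\right) \left(-2\right) 4 - 1 = 6 \cdot 4 - 1 = 24 - 1 = 23$)
$O{\left(2,v \right)} \left(\left(-2\right) 1 + 3\right) w = \left(-4 - \frac{8}{2}\right) \left(\left(-2\right) 1 + 3\right) 23 = \left(-4 - 4\right) \left(-2 + 3\right) 23 = \left(-4 - 4\right) 1 \cdot 23 = \left(-8\right) 1 \cdot 23 = \left(-8\right) 23 = -184$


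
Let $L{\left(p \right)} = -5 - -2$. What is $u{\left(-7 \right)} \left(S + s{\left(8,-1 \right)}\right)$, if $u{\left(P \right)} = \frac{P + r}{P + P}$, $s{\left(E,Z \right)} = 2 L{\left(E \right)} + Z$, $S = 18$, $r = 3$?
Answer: $\frac{22}{7} \approx 3.1429$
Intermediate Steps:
$L{\left(p \right)} = -3$ ($L{\left(p \right)} = -5 + 2 = -3$)
$s{\left(E,Z \right)} = -6 + Z$ ($s{\left(E,Z \right)} = 2 \left(-3\right) + Z = -6 + Z$)
$u{\left(P \right)} = \frac{3 + P}{2 P}$ ($u{\left(P \right)} = \frac{P + 3}{P + P} = \frac{3 + P}{2 P}$)
$u{\left(-7 \right)} \left(S + s{\left(8,-1 \right)}\right) = \frac{3 - 7}{2 \left(-7\right)} \left(18 - 7\right) = \frac{1}{2} \left(- \frac{1}{7}\right) \left(-4\right) \left(18 - 7\right) = \frac{2}{7} \cdot 11 = \frac{22}{7}$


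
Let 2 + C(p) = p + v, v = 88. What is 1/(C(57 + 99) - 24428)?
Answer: -1/24186 ≈ -4.1346e-5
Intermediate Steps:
C(p) = 86 + p (C(p) = -2 + (p + 88) = -2 + (88 + p) = 86 + p)
1/(C(57 + 99) - 24428) = 1/((86 + (57 + 99)) - 24428) = 1/((86 + 156) - 24428) = 1/(242 - 24428) = 1/(-24186) = -1/24186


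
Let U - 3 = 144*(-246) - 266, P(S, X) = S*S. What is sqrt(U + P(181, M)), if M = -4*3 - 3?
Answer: I*sqrt(2926) ≈ 54.093*I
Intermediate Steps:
M = -15 (M = -12 - 3 = -15)
P(S, X) = S**2
U = -35687 (U = 3 + (144*(-246) - 266) = 3 + (-35424 - 266) = 3 - 35690 = -35687)
sqrt(U + P(181, M)) = sqrt(-35687 + 181**2) = sqrt(-35687 + 32761) = sqrt(-2926) = I*sqrt(2926)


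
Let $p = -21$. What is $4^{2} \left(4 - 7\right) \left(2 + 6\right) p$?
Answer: $8064$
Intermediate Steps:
$4^{2} \left(4 - 7\right) \left(2 + 6\right) p = 4^{2} \left(4 - 7\right) \left(2 + 6\right) \left(-21\right) = 16 \left(\left(-3\right) 8\right) \left(-21\right) = 16 \left(-24\right) \left(-21\right) = \left(-384\right) \left(-21\right) = 8064$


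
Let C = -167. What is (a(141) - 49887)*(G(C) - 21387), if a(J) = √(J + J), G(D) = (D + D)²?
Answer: -4498260903 + 90169*√282 ≈ -4.4967e+9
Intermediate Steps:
G(D) = 4*D² (G(D) = (2*D)² = 4*D²)
a(J) = √2*√J (a(J) = √(2*J) = √2*√J)
(a(141) - 49887)*(G(C) - 21387) = (√2*√141 - 49887)*(4*(-167)² - 21387) = (√282 - 49887)*(4*27889 - 21387) = (-49887 + √282)*(111556 - 21387) = (-49887 + √282)*90169 = -4498260903 + 90169*√282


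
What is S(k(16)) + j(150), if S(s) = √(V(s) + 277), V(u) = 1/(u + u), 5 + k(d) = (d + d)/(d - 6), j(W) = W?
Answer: 150 + √9962/6 ≈ 166.64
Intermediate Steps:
k(d) = -5 + 2*d/(-6 + d) (k(d) = -5 + (d + d)/(d - 6) = -5 + (2*d)/(-6 + d) = -5 + 2*d/(-6 + d))
V(u) = 1/(2*u)
S(s) = √(277 + 1/(2*s)) (S(s) = √(1/(2*s) + 277) = √(277 + 1/(2*s)))
S(k(16)) + j(150) = √(1108 + 2/((3*(10 - 1*16)/(-6 + 16))))/2 + 150 = √(1108 + 2/((3*(10 - 16)/10)))/2 + 150 = √(1108 + 2/((3*(⅒)*(-6))))/2 + 150 = √(1108 + 2/(-9/5))/2 + 150 = √(1108 + 2*(-5/9))/2 + 150 = √(1108 - 10/9)/2 + 150 = √(9962/9)/2 + 150 = (√9962/3)/2 + 150 = √9962/6 + 150 = 150 + √9962/6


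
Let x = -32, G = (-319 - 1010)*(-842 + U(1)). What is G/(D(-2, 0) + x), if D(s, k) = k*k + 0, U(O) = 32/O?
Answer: -538245/16 ≈ -33640.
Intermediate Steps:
G = 1076490 (G = (-319 - 1010)*(-842 + 32/1) = -1329*(-842 + 32*1) = -1329*(-842 + 32) = -1329*(-810) = 1076490)
D(s, k) = k**2 (D(s, k) = k**2 + 0 = k**2)
G/(D(-2, 0) + x) = 1076490/(0**2 - 32) = 1076490/(0 - 32) = 1076490/(-32) = 1076490*(-1/32) = -538245/16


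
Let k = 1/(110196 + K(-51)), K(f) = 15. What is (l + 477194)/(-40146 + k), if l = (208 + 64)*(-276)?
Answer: -44318267742/4424530805 ≈ -10.016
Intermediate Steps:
l = -75072 (l = 272*(-276) = -75072)
k = 1/110211 (k = 1/(110196 + 15) = 1/110211 ≈ 9.0735e-6)
(l + 477194)/(-40146 + k) = (-75072 + 477194)/(-40146 + 1/110211) = 402122/(-4424530805/110211) = 402122*(-110211/4424530805) = -44318267742/4424530805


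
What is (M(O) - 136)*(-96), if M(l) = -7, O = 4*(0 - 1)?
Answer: 13728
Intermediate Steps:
O = -4 (O = 4*(-1) = -4)
(M(O) - 136)*(-96) = (-7 - 136)*(-96) = -143*(-96) = 13728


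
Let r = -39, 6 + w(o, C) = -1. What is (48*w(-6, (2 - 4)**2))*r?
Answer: 13104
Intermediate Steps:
w(o, C) = -7 (w(o, C) = -6 - 1 = -7)
(48*w(-6, (2 - 4)**2))*r = (48*(-7))*(-39) = -336*(-39) = 13104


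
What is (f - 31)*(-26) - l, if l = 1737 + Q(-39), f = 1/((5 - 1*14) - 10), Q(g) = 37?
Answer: -18366/19 ≈ -966.63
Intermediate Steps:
f = -1/19 (f = 1/((5 - 14) - 10) = 1/(-9 - 10) = 1/(-19) = -1/19 ≈ -0.052632)
l = 1774 (l = 1737 + 37 = 1774)
(f - 31)*(-26) - l = (-1/19 - 31)*(-26) - 1*1774 = -590/19*(-26) - 1774 = 15340/19 - 1774 = -18366/19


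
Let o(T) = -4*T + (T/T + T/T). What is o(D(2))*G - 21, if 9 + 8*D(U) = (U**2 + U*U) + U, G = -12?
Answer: -39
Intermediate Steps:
D(U) = -9/8 + U**2/4 + U/8 (D(U) = -9/8 + ((U**2 + U*U) + U)/8 = -9/8 + ((U**2 + U**2) + U)/8 = -9/8 + (2*U**2 + U)/8 = -9/8 + (U + 2*U**2)/8 = -9/8 + (U**2/4 + U/8) = -9/8 + U**2/4 + U/8)
o(T) = 2 - 4*T (o(T) = -4*T + (1 + 1) = -4*T + 2 = 2 - 4*T)
o(D(2))*G - 21 = (2 - 4*(-9/8 + (1/4)*2**2 + (1/8)*2))*(-12) - 21 = (2 - 4*(-9/8 + (1/4)*4 + 1/4))*(-12) - 21 = (2 - 4*(-9/8 + 1 + 1/4))*(-12) - 21 = (2 - 4*1/8)*(-12) - 21 = (2 - 1/2)*(-12) - 21 = (3/2)*(-12) - 21 = -18 - 21 = -39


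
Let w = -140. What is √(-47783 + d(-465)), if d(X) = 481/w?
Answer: I*√234153535/70 ≈ 218.6*I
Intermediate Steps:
d(X) = -481/140 (d(X) = 481/(-140) = 481*(-1/140) = -481/140)
√(-47783 + d(-465)) = √(-47783 - 481/140) = √(-6690101/140) = I*√234153535/70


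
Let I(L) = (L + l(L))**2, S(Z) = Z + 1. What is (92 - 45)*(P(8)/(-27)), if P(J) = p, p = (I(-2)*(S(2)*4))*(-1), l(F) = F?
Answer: 3008/9 ≈ 334.22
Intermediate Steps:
S(Z) = 1 + Z
I(L) = 4*L**2 (I(L) = (L + L)**2 = (2*L)**2 = 4*L**2)
p = -192 (p = ((4*(-2)**2)*((1 + 2)*4))*(-1) = ((4*4)*(3*4))*(-1) = (16*12)*(-1) = 192*(-1) = -192)
P(J) = -192
(92 - 45)*(P(8)/(-27)) = (92 - 45)*(-192/(-27)) = 47*(-192*(-1/27)) = 47*(64/9) = 3008/9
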